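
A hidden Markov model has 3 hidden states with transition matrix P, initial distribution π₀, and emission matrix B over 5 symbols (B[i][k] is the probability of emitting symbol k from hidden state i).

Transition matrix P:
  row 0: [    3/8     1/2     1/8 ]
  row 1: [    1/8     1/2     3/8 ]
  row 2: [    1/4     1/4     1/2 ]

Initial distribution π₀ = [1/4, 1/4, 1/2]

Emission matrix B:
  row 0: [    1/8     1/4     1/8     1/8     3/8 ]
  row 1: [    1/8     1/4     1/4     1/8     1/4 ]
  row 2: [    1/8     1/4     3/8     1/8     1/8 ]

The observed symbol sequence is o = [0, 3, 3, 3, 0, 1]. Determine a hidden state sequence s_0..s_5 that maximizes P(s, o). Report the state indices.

t=0: δ = [3.125e-02, 3.125e-02, 6.250e-02]  (obs o_0=0)
t=1: δ = [1.953e-03, 1.953e-03, 3.906e-03]  ψ = [2, 0, 2]  (obs o_1=3)
t=2: δ = [1.221e-04, 1.221e-04, 2.441e-04]  ψ = [2, 0, 2]  (obs o_2=3)
t=3: δ = [7.629e-06, 7.629e-06, 1.526e-05]  ψ = [2, 0, 2]  (obs o_3=3)
t=4: δ = [4.768e-07, 4.768e-07, 9.537e-07]  ψ = [2, 0, 2]  (obs o_4=0)
t=5: δ = [5.960e-08, 5.960e-08, 1.192e-07]  ψ = [2, 0, 2]  (obs o_5=1)
backtrack: best end state = 2; path = [2, 2, 2, 2, 2, 2]

path = [2, 2, 2, 2, 2, 2]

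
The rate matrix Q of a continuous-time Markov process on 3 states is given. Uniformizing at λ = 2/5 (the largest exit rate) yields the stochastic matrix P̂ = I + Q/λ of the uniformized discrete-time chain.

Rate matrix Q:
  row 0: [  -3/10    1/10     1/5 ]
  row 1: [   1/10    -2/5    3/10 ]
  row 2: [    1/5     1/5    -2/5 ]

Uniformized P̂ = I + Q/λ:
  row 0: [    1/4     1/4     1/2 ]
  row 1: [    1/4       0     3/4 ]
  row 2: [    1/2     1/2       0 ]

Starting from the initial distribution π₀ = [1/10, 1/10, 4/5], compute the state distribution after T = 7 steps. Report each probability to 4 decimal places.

π = [0.3524, 0.2880, 0.3596]

t=0: π = [0.1000, 0.1000, 0.8000]
t=1: π = [0.4500, 0.4250, 0.1250]
t=2: π = [0.2813, 0.1750, 0.5438]
t=3: π = [0.3859, 0.3422, 0.2719]
t=4: π = [0.3180, 0.2324, 0.4496]
t=5: π = [0.3624, 0.3043, 0.3333]
t=6: π = [0.3333, 0.2573, 0.4094]
t=7: π = [0.3524, 0.2880, 0.3596]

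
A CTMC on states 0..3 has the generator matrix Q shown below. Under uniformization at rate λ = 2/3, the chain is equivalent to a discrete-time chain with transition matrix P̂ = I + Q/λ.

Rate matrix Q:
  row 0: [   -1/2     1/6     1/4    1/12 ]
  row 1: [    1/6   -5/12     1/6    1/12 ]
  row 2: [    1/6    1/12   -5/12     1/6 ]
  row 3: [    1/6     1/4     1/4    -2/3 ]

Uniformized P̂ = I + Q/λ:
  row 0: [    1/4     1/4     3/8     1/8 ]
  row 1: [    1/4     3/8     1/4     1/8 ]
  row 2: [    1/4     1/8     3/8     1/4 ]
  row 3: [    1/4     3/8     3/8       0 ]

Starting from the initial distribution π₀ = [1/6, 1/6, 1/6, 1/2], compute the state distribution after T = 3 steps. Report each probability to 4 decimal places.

π = [0.2500, 0.2598, 0.3431, 0.1471]

t=0: π = [0.1667, 0.1667, 0.1667, 0.5000]
t=1: π = [0.2500, 0.3125, 0.3542, 0.0833]
t=2: π = [0.2500, 0.2552, 0.3359, 0.1589]
t=3: π = [0.2500, 0.2598, 0.3431, 0.1471]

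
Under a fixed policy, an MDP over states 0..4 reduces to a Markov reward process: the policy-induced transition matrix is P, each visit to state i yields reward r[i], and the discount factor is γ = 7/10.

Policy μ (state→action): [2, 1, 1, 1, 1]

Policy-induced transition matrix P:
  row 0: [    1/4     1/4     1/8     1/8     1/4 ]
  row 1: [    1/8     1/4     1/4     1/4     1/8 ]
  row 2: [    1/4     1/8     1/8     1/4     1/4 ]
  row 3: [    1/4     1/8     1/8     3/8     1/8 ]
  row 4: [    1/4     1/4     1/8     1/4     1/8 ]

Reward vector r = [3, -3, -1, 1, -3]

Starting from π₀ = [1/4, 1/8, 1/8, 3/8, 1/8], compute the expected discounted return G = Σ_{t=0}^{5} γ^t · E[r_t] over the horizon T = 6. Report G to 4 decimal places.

G = -0.3380

t=0: π = [0.2500, 0.1250, 0.1250, 0.3750, 0.1250], E[r] = 0.2500, γ^t·E[r] = 0.250000, running G = 0.250000
t=1: π = [0.2344, 0.1875, 0.1406, 0.2656, 0.1719], E[r] = -0.2500, γ^t·E[r] = -0.175000, running G = 0.075000
t=2: π = [0.2266, 0.1992, 0.1484, 0.2539, 0.1719], E[r] = -0.3281, γ^t·E[r] = -0.160781, running G = -0.085781
t=3: π = [0.2251, 0.1997, 0.1499, 0.2534, 0.1719], E[r] = -0.3359, γ^t·E[r] = -0.115227, running G = -0.201008
t=4: π = [0.2250, 0.1996, 0.1500, 0.2535, 0.1719], E[r] = -0.3357, γ^t·E[r] = -0.080600, running G = -0.281608
t=5: π = [0.2251, 0.1996, 0.1499, 0.2536, 0.1719], E[r] = -0.3355, γ^t·E[r] = -0.056394, running G = -0.338002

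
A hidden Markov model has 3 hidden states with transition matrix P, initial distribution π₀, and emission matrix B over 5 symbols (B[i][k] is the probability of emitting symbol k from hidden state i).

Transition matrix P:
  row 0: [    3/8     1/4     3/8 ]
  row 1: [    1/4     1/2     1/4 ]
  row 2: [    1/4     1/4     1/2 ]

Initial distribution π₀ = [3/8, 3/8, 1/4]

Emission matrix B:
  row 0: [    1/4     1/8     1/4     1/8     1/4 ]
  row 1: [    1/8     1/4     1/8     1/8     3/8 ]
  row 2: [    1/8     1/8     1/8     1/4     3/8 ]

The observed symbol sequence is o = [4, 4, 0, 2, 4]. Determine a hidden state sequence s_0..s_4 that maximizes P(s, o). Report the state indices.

t=0: δ = [9.375e-02, 1.406e-01, 9.375e-02]  (obs o_0=4)
t=1: δ = [8.789e-03, 2.637e-02, 1.758e-02]  ψ = [0, 1, 2]  (obs o_1=4)
t=2: δ = [1.648e-03, 1.648e-03, 1.099e-03]  ψ = [1, 1, 2]  (obs o_2=0)
t=3: δ = [1.545e-04, 1.030e-04, 7.725e-05]  ψ = [0, 1, 0]  (obs o_3=2)
t=4: δ = [1.448e-05, 1.931e-05, 2.173e-05]  ψ = [0, 1, 0]  (obs o_4=4)
backtrack: best end state = 2; path = [1, 1, 0, 0, 2]

path = [1, 1, 0, 0, 2]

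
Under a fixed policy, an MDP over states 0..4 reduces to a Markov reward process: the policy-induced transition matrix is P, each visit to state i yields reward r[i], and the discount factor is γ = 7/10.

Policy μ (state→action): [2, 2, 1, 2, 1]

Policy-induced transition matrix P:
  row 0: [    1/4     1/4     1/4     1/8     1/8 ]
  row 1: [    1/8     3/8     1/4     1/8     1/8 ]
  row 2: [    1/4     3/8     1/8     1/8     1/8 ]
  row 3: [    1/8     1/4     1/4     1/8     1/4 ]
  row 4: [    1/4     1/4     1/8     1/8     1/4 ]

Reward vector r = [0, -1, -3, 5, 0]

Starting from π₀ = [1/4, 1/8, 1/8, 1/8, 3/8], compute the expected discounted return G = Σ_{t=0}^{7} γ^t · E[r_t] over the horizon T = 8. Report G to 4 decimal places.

t=0: π = [0.2500, 0.1250, 0.1250, 0.1250, 0.3750], E[r] = 0.1250, γ^t·E[r] = 0.125000, running G = 0.125000
t=1: π = [0.2188, 0.2813, 0.1875, 0.1250, 0.1875], E[r] = -0.2188, γ^t·E[r] = -0.153125, running G = -0.028125
t=2: π = [0.1992, 0.3086, 0.2031, 0.1250, 0.1641], E[r] = -0.2930, γ^t·E[r] = -0.143555, running G = -0.171680
t=3: π = [0.1958, 0.3140, 0.2041, 0.1250, 0.1611], E[r] = -0.3013, γ^t·E[r] = -0.103335, running G = -0.275015
t=4: π = [0.1951, 0.3148, 0.2043, 0.1250, 0.1608], E[r] = -0.3028, γ^t·E[r] = -0.072701, running G = -0.347716
t=5: π = [0.1950, 0.3149, 0.2044, 0.1250, 0.1607], E[r] = -0.3030, γ^t·E[r] = -0.050920, running G = -0.398637
t=6: π = [0.1950, 0.3149, 0.2044, 0.1250, 0.1607], E[r] = -0.3030, γ^t·E[r] = -0.035648, running G = -0.434284
t=7: π = [0.1950, 0.3149, 0.2044, 0.1250, 0.1607], E[r] = -0.3030, γ^t·E[r] = -0.024954, running G = -0.459238

G = -0.4592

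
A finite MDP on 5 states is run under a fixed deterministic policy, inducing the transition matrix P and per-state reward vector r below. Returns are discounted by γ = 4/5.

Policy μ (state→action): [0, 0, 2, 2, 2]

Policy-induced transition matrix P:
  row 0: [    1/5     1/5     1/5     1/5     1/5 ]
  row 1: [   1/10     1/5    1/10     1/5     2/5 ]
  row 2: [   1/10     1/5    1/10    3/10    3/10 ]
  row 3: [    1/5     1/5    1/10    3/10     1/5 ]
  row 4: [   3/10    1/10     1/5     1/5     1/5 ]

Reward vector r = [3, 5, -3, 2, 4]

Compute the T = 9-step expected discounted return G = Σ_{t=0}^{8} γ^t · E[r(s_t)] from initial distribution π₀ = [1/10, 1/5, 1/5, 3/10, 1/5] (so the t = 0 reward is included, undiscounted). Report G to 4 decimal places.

G = 10.4827

t=0: π = [0.1000, 0.2000, 0.2000, 0.3000, 0.2000], E[r] = 2.1000, γ^t·E[r] = 2.100000, running G = 2.100000
t=1: π = [0.1800, 0.1800, 0.1300, 0.2500, 0.2600], E[r] = 2.5900, γ^t·E[r] = 2.072000, running G = 4.172000
t=2: π = [0.1950, 0.1740, 0.1440, 0.2380, 0.2490], E[r] = 2.4950, γ^t·E[r] = 1.596800, running G = 5.768800
t=3: π = [0.1931, 0.1751, 0.1444, 0.2382, 0.2492], E[r] = 2.4948, γ^t·E[r] = 1.277338, running G = 7.046138
t=4: π = [0.1930, 0.1751, 0.1442, 0.2383, 0.2495], E[r] = 2.4960, γ^t·E[r] = 1.022353, running G = 8.068491
t=5: π = [0.1930, 0.1751, 0.1442, 0.2382, 0.2494], E[r] = 2.4958, γ^t·E[r] = 0.817837, running G = 8.886328
t=6: π = [0.1930, 0.1751, 0.1442, 0.2382, 0.2494], E[r] = 2.4958, γ^t·E[r] = 0.654266, running G = 9.540594
t=7: π = [0.1930, 0.1751, 0.1442, 0.2382, 0.2494], E[r] = 2.4958, γ^t·E[r] = 0.523413, running G = 10.064007
t=8: π = [0.1930, 0.1751, 0.1442, 0.2382, 0.2494], E[r] = 2.4958, γ^t·E[r] = 0.418731, running G = 10.482738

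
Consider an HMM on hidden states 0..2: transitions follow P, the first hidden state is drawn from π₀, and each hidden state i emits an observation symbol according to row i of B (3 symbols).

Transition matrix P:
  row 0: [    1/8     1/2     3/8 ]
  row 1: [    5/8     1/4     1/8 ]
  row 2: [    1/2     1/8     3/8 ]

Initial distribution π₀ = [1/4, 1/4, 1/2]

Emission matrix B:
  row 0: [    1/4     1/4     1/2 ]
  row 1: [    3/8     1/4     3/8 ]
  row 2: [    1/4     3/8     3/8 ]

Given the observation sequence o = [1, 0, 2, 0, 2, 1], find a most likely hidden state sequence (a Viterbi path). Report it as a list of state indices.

t=0: δ = [6.250e-02, 6.250e-02, 1.875e-01]  (obs o_0=1)
t=1: δ = [2.344e-02, 1.172e-02, 1.758e-02]  ψ = [2, 0, 2]  (obs o_1=0)
t=2: δ = [4.395e-03, 4.395e-03, 3.296e-03]  ψ = [2, 0, 0]  (obs o_2=2)
t=3: δ = [6.866e-04, 8.240e-04, 4.120e-04]  ψ = [1, 0, 0]  (obs o_3=0)
t=4: δ = [2.575e-04, 1.287e-04, 9.656e-05]  ψ = [1, 0, 0]  (obs o_4=2)
t=5: δ = [2.012e-05, 3.219e-05, 3.621e-05]  ψ = [1, 0, 0]  (obs o_5=1)
backtrack: best end state = 2; path = [2, 2, 0, 1, 0, 2]

path = [2, 2, 0, 1, 0, 2]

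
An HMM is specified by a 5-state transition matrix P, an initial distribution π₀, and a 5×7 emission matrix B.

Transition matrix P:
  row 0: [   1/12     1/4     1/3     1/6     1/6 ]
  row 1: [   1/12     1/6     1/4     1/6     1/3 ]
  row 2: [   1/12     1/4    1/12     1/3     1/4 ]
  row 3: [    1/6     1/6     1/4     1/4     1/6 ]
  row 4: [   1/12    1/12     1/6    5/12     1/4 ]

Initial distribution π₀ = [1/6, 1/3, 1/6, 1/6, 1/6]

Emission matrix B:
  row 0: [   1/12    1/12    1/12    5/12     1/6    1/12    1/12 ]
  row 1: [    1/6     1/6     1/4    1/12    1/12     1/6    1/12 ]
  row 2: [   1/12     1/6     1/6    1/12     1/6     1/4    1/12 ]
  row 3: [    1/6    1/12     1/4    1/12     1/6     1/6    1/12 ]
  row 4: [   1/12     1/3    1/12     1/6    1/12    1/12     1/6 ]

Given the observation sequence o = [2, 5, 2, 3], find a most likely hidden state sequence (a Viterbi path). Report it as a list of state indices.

t=0: δ = [1.389e-02, 8.333e-02, 2.778e-02, 4.167e-02, 1.389e-02]  (obs o_0=2)
t=1: δ = [5.787e-04, 2.315e-03, 5.208e-03, 2.315e-03, 2.315e-03]  ψ = [1, 1, 1, 1, 1]  (obs o_1=5)
t=2: δ = [3.617e-05, 3.255e-04, 9.645e-05, 4.340e-04, 1.085e-04]  ψ = [2, 2, 1, 2, 2]  (obs o_2=2)
t=3: δ = [3.014e-05, 6.028e-06, 9.042e-06, 9.042e-06, 1.808e-05]  ψ = [3, 3, 3, 3, 1]  (obs o_3=3)
backtrack: best end state = 0; path = [1, 2, 3, 0]

path = [1, 2, 3, 0]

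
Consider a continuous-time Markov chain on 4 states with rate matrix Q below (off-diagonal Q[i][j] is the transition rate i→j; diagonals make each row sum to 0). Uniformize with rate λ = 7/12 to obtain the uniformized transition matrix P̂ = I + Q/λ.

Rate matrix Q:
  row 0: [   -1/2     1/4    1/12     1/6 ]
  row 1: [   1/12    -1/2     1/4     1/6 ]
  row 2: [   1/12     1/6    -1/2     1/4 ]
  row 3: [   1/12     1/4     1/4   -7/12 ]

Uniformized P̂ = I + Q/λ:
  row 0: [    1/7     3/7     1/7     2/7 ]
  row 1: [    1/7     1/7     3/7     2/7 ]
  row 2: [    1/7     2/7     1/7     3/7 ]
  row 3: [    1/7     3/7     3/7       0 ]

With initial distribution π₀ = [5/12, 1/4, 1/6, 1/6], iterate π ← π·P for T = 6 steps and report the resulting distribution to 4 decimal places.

π = [0.1429, 0.2999, 0.3017, 0.2555]

t=0: π = [0.4167, 0.2500, 0.1667, 0.1667]
t=1: π = [0.1429, 0.3333, 0.2619, 0.2619]
t=2: π = [0.1429, 0.2959, 0.3129, 0.2483]
t=3: π = [0.1429, 0.2993, 0.2983, 0.2595]
t=4: π = [0.1429, 0.3004, 0.3025, 0.2542]
t=5: π = [0.1429, 0.2995, 0.3013, 0.2563]
t=6: π = [0.1429, 0.2999, 0.3017, 0.2555]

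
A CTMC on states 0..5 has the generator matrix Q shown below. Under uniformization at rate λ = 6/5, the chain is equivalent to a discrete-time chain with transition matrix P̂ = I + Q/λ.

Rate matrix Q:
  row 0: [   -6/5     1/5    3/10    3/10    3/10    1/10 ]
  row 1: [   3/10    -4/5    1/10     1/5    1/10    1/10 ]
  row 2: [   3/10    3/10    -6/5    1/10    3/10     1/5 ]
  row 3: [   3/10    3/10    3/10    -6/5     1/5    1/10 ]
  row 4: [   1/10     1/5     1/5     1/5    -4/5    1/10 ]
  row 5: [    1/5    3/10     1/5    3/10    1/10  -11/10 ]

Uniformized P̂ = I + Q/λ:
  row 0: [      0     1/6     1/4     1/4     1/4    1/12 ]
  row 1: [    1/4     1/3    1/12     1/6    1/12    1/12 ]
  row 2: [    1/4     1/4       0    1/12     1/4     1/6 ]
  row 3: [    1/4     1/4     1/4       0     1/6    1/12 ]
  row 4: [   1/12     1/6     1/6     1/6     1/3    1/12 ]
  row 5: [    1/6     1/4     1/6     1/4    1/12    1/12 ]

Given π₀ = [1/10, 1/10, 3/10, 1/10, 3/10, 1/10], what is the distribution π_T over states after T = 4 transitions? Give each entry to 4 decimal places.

π = [0.1667, 0.2393, 0.1485, 0.1515, 0.1982, 0.0957]

t=0: π = [0.1000, 0.1000, 0.3000, 0.1000, 0.3000, 0.1000]
t=1: π = [0.1667, 0.2250, 0.1250, 0.1417, 0.2333, 0.1083]
t=2: π = [0.1604, 0.2354, 0.1528, 0.1556, 0.2021, 0.0938]
t=3: π = [0.1684, 0.2394, 0.1479, 0.1492, 0.1990, 0.0961]
t=4: π = [0.1667, 0.2393, 0.1485, 0.1515, 0.1982, 0.0957]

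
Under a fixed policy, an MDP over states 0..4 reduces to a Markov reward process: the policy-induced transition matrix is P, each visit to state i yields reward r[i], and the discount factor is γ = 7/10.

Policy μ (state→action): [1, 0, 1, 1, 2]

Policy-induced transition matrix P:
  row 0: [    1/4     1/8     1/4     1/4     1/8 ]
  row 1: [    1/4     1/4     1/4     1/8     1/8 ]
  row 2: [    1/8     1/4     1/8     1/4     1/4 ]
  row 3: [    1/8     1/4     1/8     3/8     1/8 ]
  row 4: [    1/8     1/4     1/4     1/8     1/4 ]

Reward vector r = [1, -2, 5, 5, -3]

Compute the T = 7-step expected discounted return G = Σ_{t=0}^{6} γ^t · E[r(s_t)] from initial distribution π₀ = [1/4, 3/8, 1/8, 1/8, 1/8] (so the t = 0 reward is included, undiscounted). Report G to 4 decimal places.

t=0: π = [0.2500, 0.3750, 0.1250, 0.1250, 0.1250], E[r] = 0.3750, γ^t·E[r] = 0.375000, running G = 0.375000
t=1: π = [0.2031, 0.2188, 0.2188, 0.2031, 0.1563], E[r] = 1.4063, γ^t·E[r] = 0.984375, running G = 1.359375
t=2: π = [0.1777, 0.2246, 0.1973, 0.2285, 0.1719], E[r] = 1.3418, γ^t·E[r] = 0.657480, running G = 2.016855
t=3: π = [0.1753, 0.2278, 0.1968, 0.2290, 0.1711], E[r] = 1.3352, γ^t·E[r] = 0.457975, running G = 2.474831
t=4: π = [0.1754, 0.2281, 0.1968, 0.2288, 0.1710], E[r] = 1.3339, γ^t·E[r] = 0.320275, running G = 2.795106
t=5: π = [0.1754, 0.2281, 0.1968, 0.2287, 0.1710], E[r] = 1.3340, γ^t·E[r] = 0.224198, running G = 3.019304
t=6: π = [0.1754, 0.2281, 0.1968, 0.2287, 0.1710], E[r] = 1.3340, γ^t·E[r] = 0.156940, running G = 3.176244

G = 3.1762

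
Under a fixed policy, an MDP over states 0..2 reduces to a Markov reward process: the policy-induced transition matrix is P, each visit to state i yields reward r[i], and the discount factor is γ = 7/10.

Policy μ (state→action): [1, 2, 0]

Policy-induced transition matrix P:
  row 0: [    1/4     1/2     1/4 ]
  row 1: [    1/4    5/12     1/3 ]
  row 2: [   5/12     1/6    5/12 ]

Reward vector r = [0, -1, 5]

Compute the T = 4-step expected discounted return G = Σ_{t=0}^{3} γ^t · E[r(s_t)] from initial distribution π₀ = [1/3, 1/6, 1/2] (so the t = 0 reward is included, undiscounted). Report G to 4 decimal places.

t=0: π = [0.3333, 0.1667, 0.5000], E[r] = 2.3333, γ^t·E[r] = 2.333333, running G = 2.333333
t=1: π = [0.3333, 0.3194, 0.3472], E[r] = 1.4167, γ^t·E[r] = 0.991667, running G = 3.325000
t=2: π = [0.3079, 0.3576, 0.3345], E[r] = 1.3148, γ^t·E[r] = 0.644259, running G = 3.969259
t=3: π = [0.3057, 0.3587, 0.3356], E[r] = 1.3191, γ^t·E[r] = 0.452437, running G = 4.421696

G = 4.4217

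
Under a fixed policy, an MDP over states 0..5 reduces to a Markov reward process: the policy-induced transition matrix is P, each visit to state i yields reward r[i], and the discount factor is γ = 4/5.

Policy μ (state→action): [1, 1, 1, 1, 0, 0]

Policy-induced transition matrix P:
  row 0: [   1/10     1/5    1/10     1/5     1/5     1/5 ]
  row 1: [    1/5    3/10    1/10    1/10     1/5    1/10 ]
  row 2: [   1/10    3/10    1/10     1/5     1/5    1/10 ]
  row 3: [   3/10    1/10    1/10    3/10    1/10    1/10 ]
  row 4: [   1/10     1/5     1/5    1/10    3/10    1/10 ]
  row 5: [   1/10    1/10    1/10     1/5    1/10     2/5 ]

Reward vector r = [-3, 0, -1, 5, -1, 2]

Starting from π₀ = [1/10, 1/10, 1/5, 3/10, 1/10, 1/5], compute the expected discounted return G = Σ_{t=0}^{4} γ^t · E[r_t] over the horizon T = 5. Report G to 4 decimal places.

G = 2.5379

t=0: π = [0.1000, 0.1000, 0.2000, 0.3000, 0.1000, 0.2000], E[r] = 1.3000, γ^t·E[r] = 1.300000, running G = 1.300000
t=1: π = [0.1700, 0.1800, 0.1100, 0.2100, 0.1600, 0.1700], E[r] = 0.6100, γ^t·E[r] = 0.488000, running G = 1.788000
t=2: π = [0.1600, 0.1910, 0.1160, 0.1870, 0.1780, 0.1680], E[r] = 0.4970, γ^t·E[r] = 0.318080, running G = 2.106080
t=3: π = [0.1565, 0.1952, 0.1178, 0.1818, 0.1823, 0.1664], E[r] = 0.4722, γ^t·E[r] = 0.241766, running G = 2.347846
t=4: π = [0.1559, 0.1965, 0.1182, 0.1804, 0.1834, 0.1656], E[r] = 0.4640, γ^t·E[r] = 0.190058, running G = 2.537905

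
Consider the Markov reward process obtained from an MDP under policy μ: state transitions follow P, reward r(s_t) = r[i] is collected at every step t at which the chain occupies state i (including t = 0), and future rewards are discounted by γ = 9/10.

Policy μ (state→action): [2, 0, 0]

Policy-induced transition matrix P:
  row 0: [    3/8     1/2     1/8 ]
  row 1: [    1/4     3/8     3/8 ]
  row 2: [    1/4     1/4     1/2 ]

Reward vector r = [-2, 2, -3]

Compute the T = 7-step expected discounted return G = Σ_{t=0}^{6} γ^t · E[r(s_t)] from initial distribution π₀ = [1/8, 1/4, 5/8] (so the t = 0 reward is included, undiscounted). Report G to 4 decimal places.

t=0: π = [0.1250, 0.2500, 0.6250], E[r] = -1.6250, γ^t·E[r] = -1.625000, running G = -1.625000
t=1: π = [0.2656, 0.3125, 0.4219], E[r] = -1.1719, γ^t·E[r] = -1.054688, running G = -2.679688
t=2: π = [0.2832, 0.3555, 0.3613], E[r] = -0.9395, γ^t·E[r] = -0.760957, running G = -3.440645
t=3: π = [0.2854, 0.3652, 0.3494], E[r] = -0.8884, γ^t·E[r] = -0.647664, running G = -4.088308
t=4: π = [0.2857, 0.3670, 0.3473], E[r] = -0.8793, γ^t·E[r] = -0.576911, running G = -4.665219
t=5: π = [0.2857, 0.3673, 0.3470], E[r] = -0.8778, γ^t·E[r] = -0.518343, running G = -5.183562
t=6: π = [0.2857, 0.3673, 0.3469], E[r] = -0.8776, γ^t·E[r] = -0.466388, running G = -5.649950

G = -5.6500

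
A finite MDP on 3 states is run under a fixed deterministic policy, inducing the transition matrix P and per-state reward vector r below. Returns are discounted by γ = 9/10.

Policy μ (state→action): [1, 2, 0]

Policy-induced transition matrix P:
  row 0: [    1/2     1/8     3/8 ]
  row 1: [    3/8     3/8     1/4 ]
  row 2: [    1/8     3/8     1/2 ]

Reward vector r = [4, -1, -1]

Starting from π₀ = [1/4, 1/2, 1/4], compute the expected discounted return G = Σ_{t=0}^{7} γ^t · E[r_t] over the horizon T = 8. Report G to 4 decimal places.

G = 3.2101

t=0: π = [0.2500, 0.5000, 0.2500], E[r] = 0.2500, γ^t·E[r] = 0.250000, running G = 0.250000
t=1: π = [0.3438, 0.3125, 0.3438], E[r] = 0.7188, γ^t·E[r] = 0.646875, running G = 0.896875
t=2: π = [0.3320, 0.2891, 0.3789], E[r] = 0.6602, γ^t·E[r] = 0.534727, running G = 1.431602
t=3: π = [0.3218, 0.2920, 0.3862], E[r] = 0.6089, γ^t·E[r] = 0.443878, running G = 1.875480
t=4: π = [0.3187, 0.2946, 0.3868], E[r] = 0.5933, γ^t·E[r] = 0.389279, running G = 2.264759
t=5: π = [0.3181, 0.2953, 0.3865], E[r] = 0.5907, γ^t·E[r] = 0.348797, running G = 2.613556
t=6: π = [0.3181, 0.2955, 0.3864], E[r] = 0.5907, γ^t·E[r] = 0.313910, running G = 2.927466
t=7: π = [0.3182, 0.2955, 0.3864], E[r] = 0.5908, γ^t·E[r] = 0.282595, running G = 3.210060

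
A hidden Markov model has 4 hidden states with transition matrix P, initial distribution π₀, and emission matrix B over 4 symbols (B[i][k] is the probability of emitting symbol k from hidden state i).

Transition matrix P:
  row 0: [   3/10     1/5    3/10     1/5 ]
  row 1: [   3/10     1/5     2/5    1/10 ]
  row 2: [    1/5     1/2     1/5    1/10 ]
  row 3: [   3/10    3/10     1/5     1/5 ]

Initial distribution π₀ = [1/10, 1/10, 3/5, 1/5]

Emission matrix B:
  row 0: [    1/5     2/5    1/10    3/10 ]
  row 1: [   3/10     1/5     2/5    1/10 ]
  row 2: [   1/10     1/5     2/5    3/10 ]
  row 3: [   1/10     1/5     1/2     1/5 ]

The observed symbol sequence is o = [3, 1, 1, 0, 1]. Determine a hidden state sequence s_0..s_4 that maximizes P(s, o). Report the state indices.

t=0: δ = [3.000e-02, 1.000e-02, 1.800e-01, 4.000e-02]  (obs o_0=3)
t=1: δ = [1.440e-02, 1.800e-02, 7.200e-03, 3.600e-03]  ψ = [2, 2, 2, 2]  (obs o_1=1)
t=2: δ = [2.160e-03, 7.200e-04, 1.440e-03, 5.760e-04]  ψ = [1, 1, 1, 0]  (obs o_2=1)
t=3: δ = [1.296e-04, 2.160e-04, 6.480e-05, 4.320e-05]  ψ = [0, 2, 0, 0]  (obs o_3=0)
t=4: δ = [2.592e-05, 8.640e-06, 1.728e-05, 5.184e-06]  ψ = [1, 1, 1, 0]  (obs o_4=1)
backtrack: best end state = 0; path = [2, 1, 2, 1, 0]

path = [2, 1, 2, 1, 0]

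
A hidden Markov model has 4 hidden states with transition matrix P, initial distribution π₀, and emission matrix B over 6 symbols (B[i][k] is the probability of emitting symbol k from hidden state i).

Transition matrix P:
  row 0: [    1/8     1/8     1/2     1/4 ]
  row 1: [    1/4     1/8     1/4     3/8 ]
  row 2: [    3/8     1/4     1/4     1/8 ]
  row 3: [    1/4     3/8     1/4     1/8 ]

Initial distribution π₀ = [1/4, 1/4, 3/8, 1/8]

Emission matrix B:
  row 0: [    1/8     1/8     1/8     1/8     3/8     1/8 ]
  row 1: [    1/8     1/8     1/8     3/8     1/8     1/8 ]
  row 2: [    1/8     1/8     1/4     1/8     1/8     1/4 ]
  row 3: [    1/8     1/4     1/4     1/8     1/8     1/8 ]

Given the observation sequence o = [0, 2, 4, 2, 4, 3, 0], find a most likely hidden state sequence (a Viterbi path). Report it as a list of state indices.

t=0: δ = [3.125e-02, 3.125e-02, 4.688e-02, 1.562e-02]  (obs o_0=0)
t=1: δ = [2.197e-03, 1.465e-03, 3.906e-03, 2.930e-03]  ψ = [2, 2, 0, 1]  (obs o_1=2)
t=2: δ = [5.493e-04, 1.373e-04, 1.373e-04, 6.866e-05]  ψ = [2, 3, 0, 0]  (obs o_2=4)
t=3: δ = [8.583e-06, 8.583e-06, 6.866e-05, 3.433e-05]  ψ = [0, 0, 0, 0]  (obs o_3=2)
t=4: δ = [9.656e-06, 2.146e-06, 2.146e-06, 1.073e-06]  ψ = [2, 2, 2, 2]  (obs o_4=4)
t=5: δ = [1.509e-07, 4.526e-07, 6.035e-07, 3.017e-07]  ψ = [0, 0, 0, 0]  (obs o_5=3)
t=6: δ = [2.829e-08, 1.886e-08, 1.886e-08, 2.122e-08]  ψ = [2, 2, 2, 1]  (obs o_6=0)
backtrack: best end state = 0; path = [0, 2, 0, 2, 0, 2, 0]

path = [0, 2, 0, 2, 0, 2, 0]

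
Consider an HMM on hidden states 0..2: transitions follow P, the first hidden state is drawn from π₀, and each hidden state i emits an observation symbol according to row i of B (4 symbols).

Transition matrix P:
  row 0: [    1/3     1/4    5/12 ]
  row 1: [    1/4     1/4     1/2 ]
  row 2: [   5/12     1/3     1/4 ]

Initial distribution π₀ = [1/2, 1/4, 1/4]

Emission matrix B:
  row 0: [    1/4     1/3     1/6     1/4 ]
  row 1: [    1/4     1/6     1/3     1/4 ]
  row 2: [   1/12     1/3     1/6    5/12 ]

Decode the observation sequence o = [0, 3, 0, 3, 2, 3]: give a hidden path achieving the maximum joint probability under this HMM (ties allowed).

path = [0, 2, 0, 2, 1, 2]

t=0: δ = [1.250e-01, 6.250e-02, 2.083e-02]  (obs o_0=0)
t=1: δ = [1.042e-02, 7.812e-03, 2.170e-02]  ψ = [0, 0, 0]  (obs o_1=3)
t=2: δ = [2.261e-03, 1.808e-03, 4.521e-04]  ψ = [2, 2, 2]  (obs o_2=0)
t=3: δ = [1.884e-04, 1.413e-04, 3.925e-04]  ψ = [0, 0, 0]  (obs o_3=3)
t=4: δ = [2.725e-05, 4.361e-05, 1.635e-05]  ψ = [2, 2, 2]  (obs o_4=2)
t=5: δ = [2.725e-06, 2.725e-06, 9.085e-06]  ψ = [1, 1, 1]  (obs o_5=3)
backtrack: best end state = 2; path = [0, 2, 0, 2, 1, 2]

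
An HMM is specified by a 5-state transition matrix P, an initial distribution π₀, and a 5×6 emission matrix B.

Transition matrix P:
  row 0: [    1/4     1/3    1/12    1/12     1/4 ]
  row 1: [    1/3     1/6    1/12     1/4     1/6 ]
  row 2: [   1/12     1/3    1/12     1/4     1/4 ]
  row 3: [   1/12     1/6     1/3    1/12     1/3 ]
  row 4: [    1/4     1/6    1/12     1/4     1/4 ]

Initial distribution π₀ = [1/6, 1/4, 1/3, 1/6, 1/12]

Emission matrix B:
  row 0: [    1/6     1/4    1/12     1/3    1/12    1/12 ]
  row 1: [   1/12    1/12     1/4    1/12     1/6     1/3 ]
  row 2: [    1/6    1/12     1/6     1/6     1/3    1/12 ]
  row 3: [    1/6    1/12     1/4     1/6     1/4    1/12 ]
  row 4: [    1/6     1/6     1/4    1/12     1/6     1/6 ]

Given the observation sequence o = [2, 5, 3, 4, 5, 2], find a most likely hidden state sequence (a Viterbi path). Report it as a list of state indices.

path = [2, 1, 3, 2, 1, 3]

t=0: δ = [1.389e-02, 6.250e-02, 5.556e-02, 4.167e-02, 2.083e-02]  (obs o_0=2)
t=1: δ = [1.736e-03, 6.173e-03, 1.157e-03, 1.302e-03, 2.315e-03]  ψ = [1, 2, 3, 1, 2]  (obs o_1=5)
t=2: δ = [6.859e-04, 8.573e-05, 8.573e-05, 2.572e-04, 8.573e-05]  ψ = [1, 1, 1, 1, 1]  (obs o_2=3)
t=3: δ = [1.429e-05, 3.810e-05, 2.858e-05, 1.429e-05, 2.858e-05]  ψ = [0, 0, 3, 0, 0]  (obs o_3=4)
t=4: δ = [1.058e-06, 3.175e-06, 3.969e-07, 7.938e-07, 1.191e-06]  ψ = [1, 2, 3, 1, 2]  (obs o_4=5)
t=5: δ = [8.820e-08, 1.323e-07, 4.410e-08, 1.985e-07, 1.323e-07]  ψ = [1, 1, 1, 1, 1]  (obs o_5=2)
backtrack: best end state = 3; path = [2, 1, 3, 2, 1, 3]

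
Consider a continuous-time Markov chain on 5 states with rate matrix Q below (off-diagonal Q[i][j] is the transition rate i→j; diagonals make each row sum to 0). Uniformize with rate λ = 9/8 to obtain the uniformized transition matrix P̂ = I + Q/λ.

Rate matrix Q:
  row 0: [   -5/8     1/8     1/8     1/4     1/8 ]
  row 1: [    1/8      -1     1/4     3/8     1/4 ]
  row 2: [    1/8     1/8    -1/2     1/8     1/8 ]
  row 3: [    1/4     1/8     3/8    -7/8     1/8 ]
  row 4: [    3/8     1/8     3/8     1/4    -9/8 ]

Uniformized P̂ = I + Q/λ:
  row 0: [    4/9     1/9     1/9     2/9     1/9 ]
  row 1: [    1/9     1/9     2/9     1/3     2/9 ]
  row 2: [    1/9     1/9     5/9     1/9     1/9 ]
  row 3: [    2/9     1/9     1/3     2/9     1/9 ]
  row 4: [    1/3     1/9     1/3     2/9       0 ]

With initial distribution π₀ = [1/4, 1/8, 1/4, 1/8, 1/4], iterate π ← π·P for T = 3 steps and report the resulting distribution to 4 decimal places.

t=0: π = [0.2500, 0.1250, 0.2500, 0.1250, 0.2500]
t=1: π = [0.2639, 0.1111, 0.3194, 0.2083, 0.0972]
t=2: π = [0.2438, 0.1111, 0.3333, 0.1991, 0.1127]
t=3: π = [0.2395, 0.1111, 0.3409, 0.1975, 0.1109]

π = [0.2395, 0.1111, 0.3409, 0.1975, 0.1109]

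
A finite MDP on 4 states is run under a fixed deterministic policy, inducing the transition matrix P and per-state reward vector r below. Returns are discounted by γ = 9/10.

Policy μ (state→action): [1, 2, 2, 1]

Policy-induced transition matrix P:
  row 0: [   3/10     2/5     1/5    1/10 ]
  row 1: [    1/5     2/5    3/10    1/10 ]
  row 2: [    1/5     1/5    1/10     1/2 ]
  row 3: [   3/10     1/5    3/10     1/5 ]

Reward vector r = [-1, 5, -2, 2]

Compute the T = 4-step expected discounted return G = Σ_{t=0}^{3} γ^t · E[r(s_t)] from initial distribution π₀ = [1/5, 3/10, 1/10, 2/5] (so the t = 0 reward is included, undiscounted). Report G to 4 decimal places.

t=0: π = [0.2000, 0.3000, 0.1000, 0.4000], E[r] = 1.9000, γ^t·E[r] = 1.900000, running G = 1.900000
t=1: π = [0.2600, 0.3000, 0.2600, 0.1800], E[r] = 1.0800, γ^t·E[r] = 0.972000, running G = 2.872000
t=2: π = [0.2440, 0.3120, 0.2220, 0.2220], E[r] = 1.3160, γ^t·E[r] = 1.065960, running G = 3.937960
t=3: π = [0.2466, 0.3112, 0.2312, 0.2110], E[r] = 1.2690, γ^t·E[r] = 0.925101, running G = 4.863061

G = 4.8631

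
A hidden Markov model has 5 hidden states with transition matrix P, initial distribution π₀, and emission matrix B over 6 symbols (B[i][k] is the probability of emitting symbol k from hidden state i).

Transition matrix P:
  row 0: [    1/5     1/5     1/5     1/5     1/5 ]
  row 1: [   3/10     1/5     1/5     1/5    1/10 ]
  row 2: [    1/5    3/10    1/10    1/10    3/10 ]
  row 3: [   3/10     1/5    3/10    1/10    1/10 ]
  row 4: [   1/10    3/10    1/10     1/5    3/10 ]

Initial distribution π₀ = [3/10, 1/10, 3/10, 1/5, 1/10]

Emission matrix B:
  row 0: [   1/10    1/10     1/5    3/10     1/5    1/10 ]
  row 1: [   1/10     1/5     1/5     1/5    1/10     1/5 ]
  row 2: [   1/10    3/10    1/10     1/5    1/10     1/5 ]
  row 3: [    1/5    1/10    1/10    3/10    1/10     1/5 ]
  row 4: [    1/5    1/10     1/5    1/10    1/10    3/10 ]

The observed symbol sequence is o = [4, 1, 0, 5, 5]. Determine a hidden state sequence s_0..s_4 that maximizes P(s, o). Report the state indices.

path = [0, 2, 4, 4, 4]

t=0: δ = [6.000e-02, 1.000e-02, 3.000e-02, 2.000e-02, 1.000e-02]  (obs o_0=4)
t=1: δ = [1.200e-03, 2.400e-03, 3.600e-03, 1.200e-03, 1.200e-03]  ψ = [0, 0, 0, 0, 0]  (obs o_1=1)
t=2: δ = [7.200e-05, 1.080e-04, 4.800e-05, 9.600e-05, 2.160e-04]  ψ = [1, 2, 1, 1, 2]  (obs o_2=0)
t=3: δ = [3.240e-06, 1.296e-05, 5.760e-06, 8.640e-06, 1.944e-05]  ψ = [1, 4, 3, 4, 4]  (obs o_3=5)
t=4: δ = [3.888e-07, 1.166e-06, 5.184e-07, 7.776e-07, 1.750e-06]  ψ = [1, 4, 1, 4, 4]  (obs o_4=5)
backtrack: best end state = 4; path = [0, 2, 4, 4, 4]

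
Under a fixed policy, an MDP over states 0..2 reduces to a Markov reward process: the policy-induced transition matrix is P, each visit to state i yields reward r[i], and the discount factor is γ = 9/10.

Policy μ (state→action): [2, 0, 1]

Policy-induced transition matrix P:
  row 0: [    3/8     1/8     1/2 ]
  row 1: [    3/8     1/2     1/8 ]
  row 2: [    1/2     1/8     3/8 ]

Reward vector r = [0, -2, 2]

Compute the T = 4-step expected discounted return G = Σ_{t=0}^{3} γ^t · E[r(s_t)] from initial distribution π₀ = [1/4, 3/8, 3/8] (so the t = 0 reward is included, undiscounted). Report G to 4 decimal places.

G = 0.5411

t=0: π = [0.2500, 0.3750, 0.3750], E[r] = 0.0000, γ^t·E[r] = 0.000000, running G = 0.000000
t=1: π = [0.4219, 0.2656, 0.3125], E[r] = 0.0938, γ^t·E[r] = 0.084375, running G = 0.084375
t=2: π = [0.4141, 0.2246, 0.3613], E[r] = 0.2734, γ^t·E[r] = 0.221484, running G = 0.305859
t=3: π = [0.4202, 0.2092, 0.3706], E[r] = 0.3228, γ^t·E[r] = 0.235288, running G = 0.541147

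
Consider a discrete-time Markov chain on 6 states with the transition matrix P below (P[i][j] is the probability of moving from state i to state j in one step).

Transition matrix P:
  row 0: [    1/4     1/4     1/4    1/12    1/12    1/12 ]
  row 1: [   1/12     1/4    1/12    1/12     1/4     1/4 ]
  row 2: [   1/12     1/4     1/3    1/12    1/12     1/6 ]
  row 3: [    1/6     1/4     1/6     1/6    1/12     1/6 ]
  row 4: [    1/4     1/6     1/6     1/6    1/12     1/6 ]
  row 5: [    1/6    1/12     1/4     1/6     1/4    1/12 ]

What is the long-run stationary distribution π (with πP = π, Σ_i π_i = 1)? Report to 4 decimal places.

Balance equations π_j = Σ_i π_i·P[i][j]:
  π_0 = 1/4·π_0 + 1/12·π_1 + 1/12·π_2 + 1/6·π_3 + 1/4·π_4 + 1/6·π_5
  π_1 = 1/4·π_0 + 1/4·π_1 + 1/4·π_2 + 1/4·π_3 + 1/6·π_4 + 1/12·π_5
  π_2 = 1/4·π_0 + 1/12·π_1 + 1/3·π_2 + 1/6·π_3 + 1/6·π_4 + 1/4·π_5
  π_3 = 1/12·π_0 + 1/12·π_1 + 1/12·π_2 + 1/6·π_3 + 1/6·π_4 + 1/6·π_5
  π_4 = 1/12·π_0 + 1/4·π_1 + 1/12·π_2 + 1/12·π_3 + 1/12·π_4 + 1/4·π_5
  normalize: π_0 + π_1 + π_2 + π_3 + π_4 + π_5 = 1
Solving the linear system gives exactly π = [5583/35642, 7541/35642, 3748/17821, 2111/17821, 2583/17821, 2817/17821].

π = [0.1566, 0.2116, 0.2103, 0.1185, 0.1449, 0.1581]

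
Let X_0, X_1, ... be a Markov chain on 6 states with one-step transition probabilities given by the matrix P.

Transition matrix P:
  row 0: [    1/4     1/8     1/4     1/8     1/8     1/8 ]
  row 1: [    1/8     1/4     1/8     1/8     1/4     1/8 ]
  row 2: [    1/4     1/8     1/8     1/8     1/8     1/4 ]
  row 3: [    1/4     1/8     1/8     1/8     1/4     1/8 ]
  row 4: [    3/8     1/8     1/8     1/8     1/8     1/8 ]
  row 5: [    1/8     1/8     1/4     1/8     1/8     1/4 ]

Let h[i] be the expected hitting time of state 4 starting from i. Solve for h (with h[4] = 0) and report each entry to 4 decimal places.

First-step conditioning: h[4] = 0; for i ≠ 4, h[i] = 1 + Σ_k P[i][k]·h[k].
  h[0] = 1 + 1/4·h[0] + 1/8·h[1] + 1/4·h[2] + 1/8·h[3] + 1/8·h[5]
  h[1] = 1 + 1/8·h[0] + 1/4·h[1] + 1/8·h[2] + 1/8·h[3] + 1/8·h[5]
  h[2] = 1 + 1/4·h[0] + 1/8·h[1] + 1/8·h[2] + 1/8·h[3] + 1/4·h[5]
  h[3] = 1 + 1/4·h[0] + 1/8·h[1] + 1/8·h[2] + 1/8·h[3] + 1/8·h[5]
  h[5] = 1 + 1/8·h[0] + 1/8·h[1] + 1/4·h[2] + 1/8·h[3] + 1/4·h[5]
Solving the 5×5 linear system over states ≠ 4 gives exactly h = [448/71, 384/71, 448/71, 392/71, 0, 448/71] (h[4] = 0 is the target).

h = [6.3099, 5.4085, 6.3099, 5.5211, 0.0000, 6.3099]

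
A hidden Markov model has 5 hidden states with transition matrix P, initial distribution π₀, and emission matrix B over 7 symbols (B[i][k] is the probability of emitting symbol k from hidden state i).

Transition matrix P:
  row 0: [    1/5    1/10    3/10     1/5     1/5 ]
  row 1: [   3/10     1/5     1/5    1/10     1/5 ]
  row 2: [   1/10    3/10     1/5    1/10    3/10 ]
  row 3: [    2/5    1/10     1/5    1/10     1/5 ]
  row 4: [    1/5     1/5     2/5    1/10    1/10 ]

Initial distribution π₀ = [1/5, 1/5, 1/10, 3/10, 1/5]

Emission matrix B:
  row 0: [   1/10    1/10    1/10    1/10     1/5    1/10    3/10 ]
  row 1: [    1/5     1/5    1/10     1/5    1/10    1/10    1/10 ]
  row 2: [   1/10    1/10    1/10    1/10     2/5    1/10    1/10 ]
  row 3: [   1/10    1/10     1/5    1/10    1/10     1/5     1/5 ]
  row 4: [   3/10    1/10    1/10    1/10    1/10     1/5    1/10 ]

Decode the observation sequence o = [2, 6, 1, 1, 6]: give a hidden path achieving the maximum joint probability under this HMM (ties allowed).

t=0: δ = [2.000e-02, 2.000e-02, 1.000e-02, 6.000e-02, 2.000e-02]  (obs o_0=2)
t=1: δ = [7.200e-03, 6.000e-04, 1.200e-03, 1.200e-03, 1.200e-03]  ψ = [3, 3, 3, 3, 3]  (obs o_1=6)
t=2: δ = [1.440e-04, 1.440e-04, 2.160e-04, 1.440e-04, 1.440e-04]  ψ = [0, 0, 0, 0, 0]  (obs o_2=1)
t=3: δ = [5.760e-06, 1.296e-05, 5.760e-06, 2.880e-06, 6.480e-06]  ψ = [3, 2, 4, 0, 2]  (obs o_3=1)
t=4: δ = [1.166e-06, 2.592e-07, 2.592e-07, 2.592e-07, 2.592e-07]  ψ = [1, 1, 1, 1, 1]  (obs o_4=6)
backtrack: best end state = 0; path = [3, 0, 2, 1, 0]

path = [3, 0, 2, 1, 0]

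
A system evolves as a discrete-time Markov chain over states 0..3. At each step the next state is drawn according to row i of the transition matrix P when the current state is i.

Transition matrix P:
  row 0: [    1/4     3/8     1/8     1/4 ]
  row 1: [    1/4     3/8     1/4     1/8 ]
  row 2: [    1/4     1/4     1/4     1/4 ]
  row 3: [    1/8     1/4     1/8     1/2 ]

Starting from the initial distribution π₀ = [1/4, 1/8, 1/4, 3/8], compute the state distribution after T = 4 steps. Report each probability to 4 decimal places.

t=0: π = [0.2500, 0.1250, 0.2500, 0.3750]
t=1: π = [0.2031, 0.2969, 0.1719, 0.3281]
t=2: π = [0.2090, 0.3125, 0.1836, 0.2949]
t=3: π = [0.2131, 0.3152, 0.1870, 0.2847]
t=4: π = [0.2144, 0.3160, 0.1878, 0.2818]

π = [0.2144, 0.3160, 0.1878, 0.2818]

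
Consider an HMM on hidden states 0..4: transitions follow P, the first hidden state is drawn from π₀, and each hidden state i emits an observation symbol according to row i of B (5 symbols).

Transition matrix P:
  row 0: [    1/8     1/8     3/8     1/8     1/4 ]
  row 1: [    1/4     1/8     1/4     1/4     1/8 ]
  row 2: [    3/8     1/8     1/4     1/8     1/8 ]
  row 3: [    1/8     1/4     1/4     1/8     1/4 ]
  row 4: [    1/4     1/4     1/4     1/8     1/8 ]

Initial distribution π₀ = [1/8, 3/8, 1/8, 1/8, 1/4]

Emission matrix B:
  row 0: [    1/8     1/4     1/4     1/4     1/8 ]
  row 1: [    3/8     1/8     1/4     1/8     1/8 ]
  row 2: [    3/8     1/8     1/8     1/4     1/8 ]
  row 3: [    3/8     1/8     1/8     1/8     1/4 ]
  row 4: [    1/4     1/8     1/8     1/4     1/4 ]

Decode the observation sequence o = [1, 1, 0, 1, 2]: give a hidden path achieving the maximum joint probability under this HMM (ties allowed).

t=0: δ = [3.125e-02, 4.688e-02, 1.562e-02, 1.562e-02, 3.125e-02]  (obs o_0=1)
t=1: δ = [2.930e-03, 9.766e-04, 1.465e-03, 1.465e-03, 9.766e-04]  ψ = [1, 4, 0, 1, 0]  (obs o_1=1)
t=2: δ = [6.866e-05, 1.373e-04, 4.120e-04, 1.373e-04, 1.831e-04]  ψ = [2, 0, 0, 0, 0]  (obs o_2=0)
t=3: δ = [3.862e-05, 6.437e-06, 1.287e-05, 6.437e-06, 6.437e-06]  ψ = [2, 2, 2, 2, 2]  (obs o_3=1)
t=4: δ = [1.207e-06, 1.207e-06, 1.810e-06, 6.035e-07, 1.207e-06]  ψ = [0, 0, 0, 0, 0]  (obs o_4=2)
backtrack: best end state = 2; path = [1, 0, 2, 0, 2]

path = [1, 0, 2, 0, 2]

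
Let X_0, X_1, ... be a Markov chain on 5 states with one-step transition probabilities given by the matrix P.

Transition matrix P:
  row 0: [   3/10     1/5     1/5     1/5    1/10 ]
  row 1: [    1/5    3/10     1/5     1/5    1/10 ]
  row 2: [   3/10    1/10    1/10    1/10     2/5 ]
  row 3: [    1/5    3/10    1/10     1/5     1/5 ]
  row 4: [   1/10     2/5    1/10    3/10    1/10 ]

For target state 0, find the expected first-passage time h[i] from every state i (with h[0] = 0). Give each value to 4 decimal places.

h = [0.0000, 5.0408, 4.7232, 5.1270, 5.5853]

First-step conditioning: h[0] = 0; for i ≠ 0, h[i] = 1 + Σ_k P[i][k]·h[k].
  h[1] = 1 + 3/10·h[1] + 1/5·h[2] + 1/5·h[3] + 1/10·h[4]
  h[2] = 1 + 1/10·h[1] + 1/10·h[2] + 1/10·h[3] + 2/5·h[4]
  h[3] = 1 + 3/10·h[1] + 1/10·h[2] + 1/5·h[3] + 1/5·h[4]
  h[4] = 1 + 2/5·h[1] + 1/10·h[2] + 3/10·h[3] + 1/10·h[4]
Solving the 4×4 linear system over states ≠ 0 gives exactly h = [0, 5555/1102, 5205/1102, 2825/551, 6155/1102] (h[0] = 0 is the target).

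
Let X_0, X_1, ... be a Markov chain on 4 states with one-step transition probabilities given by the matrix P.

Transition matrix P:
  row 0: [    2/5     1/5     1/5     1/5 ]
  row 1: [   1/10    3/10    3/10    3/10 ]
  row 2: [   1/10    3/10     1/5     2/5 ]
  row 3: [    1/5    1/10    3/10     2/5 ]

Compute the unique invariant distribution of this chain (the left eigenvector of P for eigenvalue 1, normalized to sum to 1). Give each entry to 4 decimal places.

π = [0.1915, 0.2128, 0.2553, 0.3404]

Balance equations π_j = Σ_i π_i·P[i][j]:
  π_0 = 2/5·π_0 + 1/10·π_1 + 1/10·π_2 + 1/5·π_3
  π_1 = 1/5·π_0 + 3/10·π_1 + 3/10·π_2 + 1/10·π_3
  π_2 = 1/5·π_0 + 3/10·π_1 + 1/5·π_2 + 3/10·π_3
  normalize: π_0 + π_1 + π_2 + π_3 = 1
Solving the linear system gives exactly π = [9/47, 10/47, 12/47, 16/47].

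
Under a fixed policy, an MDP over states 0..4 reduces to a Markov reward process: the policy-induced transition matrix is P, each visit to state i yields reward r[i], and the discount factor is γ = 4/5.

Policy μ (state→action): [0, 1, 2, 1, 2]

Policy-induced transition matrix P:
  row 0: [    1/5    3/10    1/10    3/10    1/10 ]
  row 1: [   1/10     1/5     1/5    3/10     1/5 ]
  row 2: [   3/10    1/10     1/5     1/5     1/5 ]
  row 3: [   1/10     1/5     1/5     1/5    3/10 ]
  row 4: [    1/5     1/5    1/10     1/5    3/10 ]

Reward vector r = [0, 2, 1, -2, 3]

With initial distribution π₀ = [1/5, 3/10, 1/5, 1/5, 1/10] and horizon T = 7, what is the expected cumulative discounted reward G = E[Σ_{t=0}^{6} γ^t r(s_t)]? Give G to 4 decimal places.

t=0: π = [0.2000, 0.3000, 0.2000, 0.2000, 0.1000], E[r] = 0.7000, γ^t·E[r] = 0.700000, running G = 0.700000
t=1: π = [0.1700, 0.2000, 0.1700, 0.2500, 0.2100], E[r] = 0.7000, γ^t·E[r] = 0.560000, running G = 1.260000
t=2: π = [0.1720, 0.2000, 0.1620, 0.2370, 0.2290], E[r] = 0.7750, γ^t·E[r] = 0.496000, running G = 1.756000
t=3: π = [0.1725, 0.2010, 0.1599, 0.2372, 0.2294], E[r] = 0.7757, γ^t·E[r] = 0.397158, running G = 2.153158
t=4: π = [0.1722, 0.2013, 0.1598, 0.2374, 0.2294], E[r] = 0.7759, γ^t·E[r] = 0.317792, running G = 2.470951
t=5: π = [0.1721, 0.2012, 0.1598, 0.2373, 0.2295], E[r] = 0.7760, γ^t·E[r] = 0.254281, running G = 2.725232
t=6: π = [0.1721, 0.2012, 0.1598, 0.2373, 0.2295], E[r] = 0.7760, γ^t·E[r] = 0.203432, running G = 2.928664

G = 2.9287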